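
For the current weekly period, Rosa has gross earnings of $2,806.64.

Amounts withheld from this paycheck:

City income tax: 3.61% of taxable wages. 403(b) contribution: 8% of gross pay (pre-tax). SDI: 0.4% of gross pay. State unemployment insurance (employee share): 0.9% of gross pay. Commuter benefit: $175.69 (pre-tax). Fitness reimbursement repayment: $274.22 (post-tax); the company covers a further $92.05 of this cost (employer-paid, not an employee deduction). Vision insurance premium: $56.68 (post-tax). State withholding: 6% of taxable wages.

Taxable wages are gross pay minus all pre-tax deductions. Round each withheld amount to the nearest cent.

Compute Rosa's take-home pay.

403(b) contribution: $2,806.64 × 0.08 = $224.53
Commuter benefit: $175.69
Pre-tax total = $224.53 + $175.69 = $400.22
Taxable wages = $2,806.64 − $400.22 = $2,406.42
State withholding: $2,406.42 × 0.06 = $144.39
City income tax: $2,406.42 × 0.0361 = $86.87
SDI: $2,806.64 × 0.004 = $11.23
State unemployment insurance (employee share): $2,806.64 × 0.009 = $25.26
Fitness reimbursement repayment: $274.22
Vision insurance premium: $56.68
(Employer's $92.05 toward fitness reimbursement repayment is not withheld from the employee.)
Total deductions = $224.53 + $175.69 + $144.39 + $86.87 + $11.23 + $25.26 + $274.22 + $56.68 = $998.87
Net pay = $2,806.64 − $998.87 = $1,807.77

$1,807.77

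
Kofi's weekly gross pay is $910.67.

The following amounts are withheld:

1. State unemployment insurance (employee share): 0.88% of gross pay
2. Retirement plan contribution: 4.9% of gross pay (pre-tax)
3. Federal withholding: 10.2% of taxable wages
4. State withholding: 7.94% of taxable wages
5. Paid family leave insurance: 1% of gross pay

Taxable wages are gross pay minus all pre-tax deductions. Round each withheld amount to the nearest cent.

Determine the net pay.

$691.83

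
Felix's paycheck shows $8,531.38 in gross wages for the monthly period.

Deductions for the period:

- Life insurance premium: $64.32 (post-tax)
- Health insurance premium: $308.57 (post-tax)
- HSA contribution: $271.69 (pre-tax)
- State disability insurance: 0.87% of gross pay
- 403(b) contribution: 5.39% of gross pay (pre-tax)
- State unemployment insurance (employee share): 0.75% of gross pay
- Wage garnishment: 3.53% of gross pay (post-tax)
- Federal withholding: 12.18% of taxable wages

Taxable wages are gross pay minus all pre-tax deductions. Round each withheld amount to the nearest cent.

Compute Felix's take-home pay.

$6,037.57

HSA contribution: $271.69
403(b) contribution: $8,531.38 × 0.0539 = $459.84
Pre-tax total = $271.69 + $459.84 = $731.53
Taxable wages = $8,531.38 − $731.53 = $7,799.85
Federal withholding: $7,799.85 × 0.1218 = $950.02
State unemployment insurance (employee share): $8,531.38 × 0.0075 = $63.99
State disability insurance: $8,531.38 × 0.0087 = $74.22
Life insurance premium: $64.32
Health insurance premium: $308.57
Wage garnishment: $8,531.38 × 0.0353 = $301.16
Total deductions = $271.69 + $459.84 + $950.02 + $63.99 + $74.22 + $64.32 + $308.57 + $301.16 = $2,493.81
Net pay = $8,531.38 − $2,493.81 = $6,037.57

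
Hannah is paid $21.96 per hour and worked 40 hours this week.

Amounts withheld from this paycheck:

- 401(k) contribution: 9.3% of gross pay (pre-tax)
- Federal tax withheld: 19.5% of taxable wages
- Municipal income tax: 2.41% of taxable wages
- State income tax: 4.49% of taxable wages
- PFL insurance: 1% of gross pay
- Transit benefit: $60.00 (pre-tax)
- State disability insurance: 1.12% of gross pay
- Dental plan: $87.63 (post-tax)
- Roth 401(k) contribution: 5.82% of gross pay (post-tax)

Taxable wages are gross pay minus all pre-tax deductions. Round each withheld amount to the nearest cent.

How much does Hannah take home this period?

Gross pay: 40 × $21.96 = $878.40
Transit benefit: $60.00
401(k) contribution: $878.40 × 0.093 = $81.69
Pre-tax total = $60.00 + $81.69 = $141.69
Taxable wages = $878.40 − $141.69 = $736.71
State income tax: $736.71 × 0.0449 = $33.08
Federal tax withheld: $736.71 × 0.195 = $143.66
Municipal income tax: $736.71 × 0.0241 = $17.75
PFL insurance: $878.40 × 0.01 = $8.78
State disability insurance: $878.40 × 0.0112 = $9.84
Roth 401(k) contribution: $878.40 × 0.0582 = $51.12
Dental plan: $87.63
Total deductions = $60.00 + $81.69 + $33.08 + $143.66 + $17.75 + $8.78 + $9.84 + $51.12 + $87.63 = $493.55
Net pay = $878.40 − $493.55 = $384.85

$384.85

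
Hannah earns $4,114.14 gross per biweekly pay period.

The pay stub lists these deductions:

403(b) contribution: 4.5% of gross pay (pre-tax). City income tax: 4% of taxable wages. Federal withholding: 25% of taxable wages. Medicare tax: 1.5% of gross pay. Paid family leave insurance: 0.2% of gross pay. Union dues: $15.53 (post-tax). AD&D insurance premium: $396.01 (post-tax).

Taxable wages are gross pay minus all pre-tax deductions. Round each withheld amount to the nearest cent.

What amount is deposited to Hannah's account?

$2,308.11

403(b) contribution: $4,114.14 × 0.045 = $185.14
Taxable wages = $4,114.14 − $185.14 = $3,929.00
Federal withholding: $3,929.00 × 0.25 = $982.25
City income tax: $3,929.00 × 0.04 = $157.16
Paid family leave insurance: $4,114.14 × 0.002 = $8.23
Medicare tax: $4,114.14 × 0.015 = $61.71
AD&D insurance premium: $396.01
Union dues: $15.53
Total deductions = $185.14 + $982.25 + $157.16 + $8.23 + $61.71 + $396.01 + $15.53 = $1,806.03
Net pay = $4,114.14 − $1,806.03 = $2,308.11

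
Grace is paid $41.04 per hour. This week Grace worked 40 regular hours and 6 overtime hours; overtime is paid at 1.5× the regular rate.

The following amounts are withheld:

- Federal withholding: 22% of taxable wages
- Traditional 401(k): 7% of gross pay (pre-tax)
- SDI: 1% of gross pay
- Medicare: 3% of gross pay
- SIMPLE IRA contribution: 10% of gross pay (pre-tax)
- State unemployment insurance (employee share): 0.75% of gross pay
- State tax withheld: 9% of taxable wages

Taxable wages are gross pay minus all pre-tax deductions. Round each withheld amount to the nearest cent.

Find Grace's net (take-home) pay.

$1,056.15

Regular pay: 40 × $41.04 = $1,641.60
Overtime pay: 6 × $41.04 × 1.5 = $369.36
Gross pay = $1,641.60 + $369.36 = $2,010.96
SIMPLE IRA contribution: $2,010.96 × 0.1 = $201.10
Traditional 401(k): $2,010.96 × 0.07 = $140.77
Pre-tax total = $201.10 + $140.77 = $341.87
Taxable wages = $2,010.96 − $341.87 = $1,669.09
Federal withholding: $1,669.09 × 0.22 = $367.20
State tax withheld: $1,669.09 × 0.09 = $150.22
Medicare: $2,010.96 × 0.03 = $60.33
SDI: $2,010.96 × 0.01 = $20.11
State unemployment insurance (employee share): $2,010.96 × 0.0075 = $15.08
Total deductions = $201.10 + $140.77 + $367.20 + $150.22 + $60.33 + $20.11 + $15.08 = $954.81
Net pay = $2,010.96 − $954.81 = $1,056.15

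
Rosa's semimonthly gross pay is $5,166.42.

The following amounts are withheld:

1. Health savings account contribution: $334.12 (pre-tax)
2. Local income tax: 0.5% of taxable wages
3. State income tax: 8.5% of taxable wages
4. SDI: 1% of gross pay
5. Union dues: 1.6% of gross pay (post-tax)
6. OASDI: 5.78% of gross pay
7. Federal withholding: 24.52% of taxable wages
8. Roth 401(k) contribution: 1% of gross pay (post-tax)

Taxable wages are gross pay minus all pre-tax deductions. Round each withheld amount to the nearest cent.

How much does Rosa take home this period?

Health savings account contribution: $334.12
Taxable wages = $5,166.42 − $334.12 = $4,832.30
Local income tax: $4,832.30 × 0.005 = $24.16
Federal withholding: $4,832.30 × 0.2452 = $1,184.88
State income tax: $4,832.30 × 0.085 = $410.75
OASDI: $5,166.42 × 0.0578 = $298.62
SDI: $5,166.42 × 0.01 = $51.66
Roth 401(k) contribution: $5,166.42 × 0.01 = $51.66
Union dues: $5,166.42 × 0.016 = $82.66
Total deductions = $334.12 + $24.16 + $1,184.88 + $410.75 + $298.62 + $51.66 + $51.66 + $82.66 = $2,438.51
Net pay = $5,166.42 − $2,438.51 = $2,727.91

$2,727.91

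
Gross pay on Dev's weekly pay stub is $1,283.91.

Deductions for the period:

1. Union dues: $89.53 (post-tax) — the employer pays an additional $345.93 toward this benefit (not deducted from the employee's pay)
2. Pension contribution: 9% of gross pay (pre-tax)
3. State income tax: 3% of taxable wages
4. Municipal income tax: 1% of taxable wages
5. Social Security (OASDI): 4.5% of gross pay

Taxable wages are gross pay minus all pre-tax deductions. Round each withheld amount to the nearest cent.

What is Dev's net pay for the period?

Pension contribution: $1,283.91 × 0.09 = $115.55
Taxable wages = $1,283.91 − $115.55 = $1,168.36
State income tax: $1,168.36 × 0.03 = $35.05
Municipal income tax: $1,168.36 × 0.01 = $11.68
Social Security (OASDI): $1,283.91 × 0.045 = $57.78
Union dues: $89.53
(Employer's $345.93 toward union dues is not withheld from the employee.)
Total deductions = $115.55 + $35.05 + $11.68 + $57.78 + $89.53 = $309.59
Net pay = $1,283.91 − $309.59 = $974.32

$974.32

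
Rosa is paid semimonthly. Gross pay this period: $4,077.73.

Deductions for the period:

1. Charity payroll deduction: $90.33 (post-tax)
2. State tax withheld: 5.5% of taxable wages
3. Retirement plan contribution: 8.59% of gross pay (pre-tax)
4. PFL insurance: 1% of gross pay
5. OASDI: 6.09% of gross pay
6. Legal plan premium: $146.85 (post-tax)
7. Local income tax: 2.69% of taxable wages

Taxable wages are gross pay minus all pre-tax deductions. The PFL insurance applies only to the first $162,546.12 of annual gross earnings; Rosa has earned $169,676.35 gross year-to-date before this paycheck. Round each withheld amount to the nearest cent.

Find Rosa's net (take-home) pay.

Retirement plan contribution: $4,077.73 × 0.0859 = $350.28
Taxable wages = $4,077.73 − $350.28 = $3,727.45
Local income tax: $3,727.45 × 0.0269 = $100.27
State tax withheld: $3,727.45 × 0.055 = $205.01
OASDI: $4,077.73 × 0.0609 = $248.33
PFL insurance: annual cap $162,546.12 already reached (YTD $169,676.35), so $0.00
Legal plan premium: $146.85
Charity payroll deduction: $90.33
Total deductions = $350.28 + $100.27 + $205.01 + $248.33 + $0.00 + $146.85 + $90.33 = $1,141.07
Net pay = $4,077.73 − $1,141.07 = $2,936.66

$2,936.66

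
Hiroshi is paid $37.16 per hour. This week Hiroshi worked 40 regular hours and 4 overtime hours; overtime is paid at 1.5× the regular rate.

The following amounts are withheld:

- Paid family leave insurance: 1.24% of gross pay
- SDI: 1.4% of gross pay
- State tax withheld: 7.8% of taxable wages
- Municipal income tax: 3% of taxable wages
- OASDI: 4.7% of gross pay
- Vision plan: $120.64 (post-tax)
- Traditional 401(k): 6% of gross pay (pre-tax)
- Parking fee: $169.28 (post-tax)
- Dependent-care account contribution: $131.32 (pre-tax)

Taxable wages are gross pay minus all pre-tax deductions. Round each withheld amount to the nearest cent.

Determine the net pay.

Regular pay: 40 × $37.16 = $1,486.40
Overtime pay: 4 × $37.16 × 1.5 = $222.96
Gross pay = $1,486.40 + $222.96 = $1,709.36
Dependent-care account contribution: $131.32
Traditional 401(k): $1,709.36 × 0.06 = $102.56
Pre-tax total = $131.32 + $102.56 = $233.88
Taxable wages = $1,709.36 − $233.88 = $1,475.48
State tax withheld: $1,475.48 × 0.078 = $115.09
Municipal income tax: $1,475.48 × 0.03 = $44.26
SDI: $1,709.36 × 0.014 = $23.93
OASDI: $1,709.36 × 0.047 = $80.34
Paid family leave insurance: $1,709.36 × 0.0124 = $21.20
Parking fee: $169.28
Vision plan: $120.64
Total deductions = $131.32 + $102.56 + $115.09 + $44.26 + $23.93 + $80.34 + $21.20 + $169.28 + $120.64 = $808.62
Net pay = $1,709.36 − $808.62 = $900.74

$900.74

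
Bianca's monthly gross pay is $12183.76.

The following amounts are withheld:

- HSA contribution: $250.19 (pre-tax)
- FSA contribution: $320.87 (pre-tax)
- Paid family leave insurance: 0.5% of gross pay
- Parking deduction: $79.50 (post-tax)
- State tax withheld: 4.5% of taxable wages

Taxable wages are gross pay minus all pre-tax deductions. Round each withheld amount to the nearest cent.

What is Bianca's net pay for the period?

$10949.71

FSA contribution: $320.87
HSA contribution: $250.19
Pre-tax total = $320.87 + $250.19 = $571.06
Taxable wages = $12183.76 − $571.06 = $11612.70
State tax withheld: $11612.70 × 0.045 = $522.57
Paid family leave insurance: $12183.76 × 0.005 = $60.92
Parking deduction: $79.50
Total deductions = $320.87 + $250.19 + $522.57 + $60.92 + $79.50 = $1234.05
Net pay = $12183.76 − $1234.05 = $10949.71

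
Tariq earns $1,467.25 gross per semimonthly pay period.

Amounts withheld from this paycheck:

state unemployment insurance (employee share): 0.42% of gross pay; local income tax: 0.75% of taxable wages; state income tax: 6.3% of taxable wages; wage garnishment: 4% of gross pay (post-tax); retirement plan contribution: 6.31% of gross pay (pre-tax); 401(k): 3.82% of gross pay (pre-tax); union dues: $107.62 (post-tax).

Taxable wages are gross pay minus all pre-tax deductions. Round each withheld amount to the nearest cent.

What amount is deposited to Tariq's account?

$1,053.19

Retirement plan contribution: $1,467.25 × 0.0631 = $92.58
401(k): $1,467.25 × 0.0382 = $56.05
Pre-tax total = $92.58 + $56.05 = $148.63
Taxable wages = $1,467.25 − $148.63 = $1,318.62
State income tax: $1,318.62 × 0.063 = $83.07
Local income tax: $1,318.62 × 0.0075 = $9.89
State unemployment insurance (employee share): $1,467.25 × 0.0042 = $6.16
Union dues: $107.62
Wage garnishment: $1,467.25 × 0.04 = $58.69
Total deductions = $92.58 + $56.05 + $83.07 + $9.89 + $6.16 + $107.62 + $58.69 = $414.06
Net pay = $1,467.25 − $414.06 = $1,053.19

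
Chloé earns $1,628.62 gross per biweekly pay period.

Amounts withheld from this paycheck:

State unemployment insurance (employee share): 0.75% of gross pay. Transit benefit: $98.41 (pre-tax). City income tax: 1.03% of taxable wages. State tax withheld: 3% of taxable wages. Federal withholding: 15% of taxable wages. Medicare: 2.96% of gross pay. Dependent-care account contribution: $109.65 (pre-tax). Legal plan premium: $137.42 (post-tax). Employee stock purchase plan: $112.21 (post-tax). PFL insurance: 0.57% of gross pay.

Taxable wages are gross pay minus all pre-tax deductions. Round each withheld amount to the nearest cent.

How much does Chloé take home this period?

$830.90

Dependent-care account contribution: $109.65
Transit benefit: $98.41
Pre-tax total = $109.65 + $98.41 = $208.06
Taxable wages = $1,628.62 − $208.06 = $1,420.56
City income tax: $1,420.56 × 0.0103 = $14.63
Federal withholding: $1,420.56 × 0.15 = $213.08
State tax withheld: $1,420.56 × 0.03 = $42.62
PFL insurance: $1,628.62 × 0.0057 = $9.28
State unemployment insurance (employee share): $1,628.62 × 0.0075 = $12.21
Medicare: $1,628.62 × 0.0296 = $48.21
Legal plan premium: $137.42
Employee stock purchase plan: $112.21
Total deductions = $109.65 + $98.41 + $14.63 + $213.08 + $42.62 + $9.28 + $12.21 + $48.21 + $137.42 + $112.21 = $797.72
Net pay = $1,628.62 − $797.72 = $830.90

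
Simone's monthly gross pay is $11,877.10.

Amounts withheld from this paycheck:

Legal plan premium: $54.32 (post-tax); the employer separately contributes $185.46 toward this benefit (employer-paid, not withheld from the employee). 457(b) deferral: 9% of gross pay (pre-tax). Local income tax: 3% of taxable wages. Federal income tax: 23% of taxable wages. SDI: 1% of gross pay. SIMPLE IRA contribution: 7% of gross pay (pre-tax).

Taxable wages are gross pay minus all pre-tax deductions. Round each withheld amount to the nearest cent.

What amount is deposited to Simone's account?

$7,209.72

SIMPLE IRA contribution: $11,877.10 × 0.07 = $831.40
457(b) deferral: $11,877.10 × 0.09 = $1,068.94
Pre-tax total = $831.40 + $1,068.94 = $1,900.34
Taxable wages = $11,877.10 − $1,900.34 = $9,976.76
Local income tax: $9,976.76 × 0.03 = $299.30
Federal income tax: $9,976.76 × 0.23 = $2,294.65
SDI: $11,877.10 × 0.01 = $118.77
Legal plan premium: $54.32
(Employer's $185.46 toward legal plan premium is not withheld from the employee.)
Total deductions = $831.40 + $1,068.94 + $299.30 + $2,294.65 + $118.77 + $54.32 = $4,667.38
Net pay = $11,877.10 − $4,667.38 = $7,209.72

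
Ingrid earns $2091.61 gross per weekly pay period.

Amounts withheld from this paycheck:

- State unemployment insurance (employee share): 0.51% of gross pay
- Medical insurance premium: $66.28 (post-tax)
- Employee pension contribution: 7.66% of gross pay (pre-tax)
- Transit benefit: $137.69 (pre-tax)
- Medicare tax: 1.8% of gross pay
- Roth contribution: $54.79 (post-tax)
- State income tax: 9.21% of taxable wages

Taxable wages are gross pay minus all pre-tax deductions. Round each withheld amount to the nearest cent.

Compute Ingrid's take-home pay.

$1459.11

Transit benefit: $137.69
Employee pension contribution: $2091.61 × 0.0766 = $160.22
Pre-tax total = $137.69 + $160.22 = $297.91
Taxable wages = $2091.61 − $297.91 = $1793.70
State income tax: $1793.70 × 0.0921 = $165.20
State unemployment insurance (employee share): $2091.61 × 0.0051 = $10.67
Medicare tax: $2091.61 × 0.018 = $37.65
Roth contribution: $54.79
Medical insurance premium: $66.28
Total deductions = $137.69 + $160.22 + $165.20 + $10.67 + $37.65 + $54.79 + $66.28 = $632.50
Net pay = $2091.61 − $632.50 = $1459.11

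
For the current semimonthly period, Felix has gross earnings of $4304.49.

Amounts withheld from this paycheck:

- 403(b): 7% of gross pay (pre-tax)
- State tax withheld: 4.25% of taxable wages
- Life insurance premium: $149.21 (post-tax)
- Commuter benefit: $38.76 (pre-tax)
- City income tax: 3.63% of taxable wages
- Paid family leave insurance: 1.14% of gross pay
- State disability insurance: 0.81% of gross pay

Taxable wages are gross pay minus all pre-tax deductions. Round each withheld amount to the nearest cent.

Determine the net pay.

403(b): $4304.49 × 0.07 = $301.31
Commuter benefit: $38.76
Pre-tax total = $301.31 + $38.76 = $340.07
Taxable wages = $4304.49 − $340.07 = $3964.42
State tax withheld: $3964.42 × 0.0425 = $168.49
City income tax: $3964.42 × 0.0363 = $143.91
Paid family leave insurance: $4304.49 × 0.0114 = $49.07
State disability insurance: $4304.49 × 0.0081 = $34.87
Life insurance premium: $149.21
Total deductions = $301.31 + $38.76 + $168.49 + $143.91 + $49.07 + $34.87 + $149.21 = $885.62
Net pay = $4304.49 − $885.62 = $3418.87

$3418.87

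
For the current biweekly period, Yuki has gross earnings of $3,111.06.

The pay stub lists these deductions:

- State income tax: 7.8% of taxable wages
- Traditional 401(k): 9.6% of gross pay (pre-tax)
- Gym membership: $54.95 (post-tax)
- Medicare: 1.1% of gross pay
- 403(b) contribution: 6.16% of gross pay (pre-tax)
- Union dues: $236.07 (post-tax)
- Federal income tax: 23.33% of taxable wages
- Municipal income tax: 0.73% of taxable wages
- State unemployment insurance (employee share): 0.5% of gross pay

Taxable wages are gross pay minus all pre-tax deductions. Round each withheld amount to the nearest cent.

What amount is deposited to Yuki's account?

403(b) contribution: $3,111.06 × 0.0616 = $191.64
Traditional 401(k): $3,111.06 × 0.096 = $298.66
Pre-tax total = $191.64 + $298.66 = $490.30
Taxable wages = $3,111.06 − $490.30 = $2,620.76
Municipal income tax: $2,620.76 × 0.0073 = $19.13
Federal income tax: $2,620.76 × 0.2333 = $611.42
State income tax: $2,620.76 × 0.078 = $204.42
State unemployment insurance (employee share): $3,111.06 × 0.005 = $15.56
Medicare: $3,111.06 × 0.011 = $34.22
Gym membership: $54.95
Union dues: $236.07
Total deductions = $191.64 + $298.66 + $19.13 + $611.42 + $204.42 + $15.56 + $34.22 + $54.95 + $236.07 = $1,666.07
Net pay = $3,111.06 − $1,666.07 = $1,444.99

$1,444.99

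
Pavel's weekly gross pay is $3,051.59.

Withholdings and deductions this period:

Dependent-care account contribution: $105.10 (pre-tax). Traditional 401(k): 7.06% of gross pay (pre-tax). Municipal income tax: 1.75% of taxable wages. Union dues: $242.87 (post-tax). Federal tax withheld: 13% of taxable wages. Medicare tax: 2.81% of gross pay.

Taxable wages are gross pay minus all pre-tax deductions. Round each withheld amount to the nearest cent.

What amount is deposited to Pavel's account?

$1,999.60

Traditional 401(k): $3,051.59 × 0.0706 = $215.44
Dependent-care account contribution: $105.10
Pre-tax total = $215.44 + $105.10 = $320.54
Taxable wages = $3,051.59 − $320.54 = $2,731.05
Municipal income tax: $2,731.05 × 0.0175 = $47.79
Federal tax withheld: $2,731.05 × 0.13 = $355.04
Medicare tax: $3,051.59 × 0.0281 = $85.75
Union dues: $242.87
Total deductions = $215.44 + $105.10 + $47.79 + $355.04 + $85.75 + $242.87 = $1,051.99
Net pay = $3,051.59 − $1,051.99 = $1,999.60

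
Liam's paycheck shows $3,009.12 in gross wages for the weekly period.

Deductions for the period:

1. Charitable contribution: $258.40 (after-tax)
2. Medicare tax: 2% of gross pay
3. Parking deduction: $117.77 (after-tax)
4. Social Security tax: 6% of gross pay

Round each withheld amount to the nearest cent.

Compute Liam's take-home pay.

Social Security tax: $3,009.12 × 0.06 = $180.55
Medicare tax: $3,009.12 × 0.02 = $60.18
Charitable contribution: $258.40
Parking deduction: $117.77
Total deductions = $180.55 + $60.18 + $258.40 + $117.77 = $616.90
Net pay = $3,009.12 − $616.90 = $2,392.22

$2,392.22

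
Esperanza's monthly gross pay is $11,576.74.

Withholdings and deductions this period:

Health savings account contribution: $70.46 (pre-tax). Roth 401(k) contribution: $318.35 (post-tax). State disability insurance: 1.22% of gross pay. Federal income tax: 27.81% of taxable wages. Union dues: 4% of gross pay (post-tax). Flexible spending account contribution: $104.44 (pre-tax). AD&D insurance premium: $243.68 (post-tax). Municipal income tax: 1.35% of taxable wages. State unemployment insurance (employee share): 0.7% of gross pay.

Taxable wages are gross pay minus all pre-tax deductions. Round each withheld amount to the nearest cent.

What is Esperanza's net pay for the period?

Health savings account contribution: $70.46
Flexible spending account contribution: $104.44
Pre-tax total = $70.46 + $104.44 = $174.90
Taxable wages = $11,576.74 − $174.90 = $11,401.84
Municipal income tax: $11,401.84 × 0.0135 = $153.92
Federal income tax: $11,401.84 × 0.2781 = $3,170.85
State disability insurance: $11,576.74 × 0.0122 = $141.24
State unemployment insurance (employee share): $11,576.74 × 0.007 = $81.04
AD&D insurance premium: $243.68
Union dues: $11,576.74 × 0.04 = $463.07
Roth 401(k) contribution: $318.35
Total deductions = $70.46 + $104.44 + $153.92 + $3,170.85 + $141.24 + $81.04 + $243.68 + $463.07 + $318.35 = $4,747.05
Net pay = $11,576.74 − $4,747.05 = $6,829.69

$6,829.69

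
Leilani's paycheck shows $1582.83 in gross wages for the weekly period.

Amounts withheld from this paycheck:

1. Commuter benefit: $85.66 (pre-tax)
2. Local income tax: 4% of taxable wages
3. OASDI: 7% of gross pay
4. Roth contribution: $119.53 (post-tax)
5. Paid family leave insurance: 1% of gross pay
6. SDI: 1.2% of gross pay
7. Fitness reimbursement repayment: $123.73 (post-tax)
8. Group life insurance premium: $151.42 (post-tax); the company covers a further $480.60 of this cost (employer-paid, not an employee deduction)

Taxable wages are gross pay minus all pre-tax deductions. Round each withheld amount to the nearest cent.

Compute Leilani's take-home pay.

$896.98

Commuter benefit: $85.66
Taxable wages = $1582.83 − $85.66 = $1497.17
Local income tax: $1497.17 × 0.04 = $59.89
OASDI: $1582.83 × 0.07 = $110.80
SDI: $1582.83 × 0.012 = $18.99
Paid family leave insurance: $1582.83 × 0.01 = $15.83
Group life insurance premium: $151.42
Fitness reimbursement repayment: $123.73
Roth contribution: $119.53
(Employer's $480.60 toward group life insurance premium is not withheld from the employee.)
Total deductions = $85.66 + $59.89 + $110.80 + $18.99 + $15.83 + $151.42 + $123.73 + $119.53 = $685.85
Net pay = $1582.83 − $685.85 = $896.98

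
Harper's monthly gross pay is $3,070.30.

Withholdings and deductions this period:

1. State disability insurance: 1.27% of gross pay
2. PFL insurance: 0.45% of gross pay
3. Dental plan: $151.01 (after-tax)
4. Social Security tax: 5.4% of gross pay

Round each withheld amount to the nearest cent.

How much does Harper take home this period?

PFL insurance: $3,070.30 × 0.0045 = $13.82
State disability insurance: $3,070.30 × 0.0127 = $38.99
Social Security tax: $3,070.30 × 0.054 = $165.80
Dental plan: $151.01
Total deductions = $13.82 + $38.99 + $165.80 + $151.01 = $369.62
Net pay = $3,070.30 − $369.62 = $2,700.68

$2,700.68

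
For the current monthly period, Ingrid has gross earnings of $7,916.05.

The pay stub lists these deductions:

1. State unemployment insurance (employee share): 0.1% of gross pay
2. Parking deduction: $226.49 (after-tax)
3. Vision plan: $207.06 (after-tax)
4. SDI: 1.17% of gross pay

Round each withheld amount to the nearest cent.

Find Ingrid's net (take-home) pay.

$7,381.96

State unemployment insurance (employee share): $7,916.05 × 0.001 = $7.92
SDI: $7,916.05 × 0.0117 = $92.62
Vision plan: $207.06
Parking deduction: $226.49
Total deductions = $7.92 + $92.62 + $207.06 + $226.49 = $534.09
Net pay = $7,916.05 − $534.09 = $7,381.96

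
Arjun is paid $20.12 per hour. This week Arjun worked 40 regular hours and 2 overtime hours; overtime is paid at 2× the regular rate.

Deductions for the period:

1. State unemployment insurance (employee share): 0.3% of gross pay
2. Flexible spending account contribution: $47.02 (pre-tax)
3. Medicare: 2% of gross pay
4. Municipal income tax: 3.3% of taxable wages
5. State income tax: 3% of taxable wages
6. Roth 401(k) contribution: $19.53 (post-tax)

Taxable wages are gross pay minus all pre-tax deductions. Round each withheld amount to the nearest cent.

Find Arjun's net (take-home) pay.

Regular pay: 40 × $20.12 = $804.80
Overtime pay: 2 × $20.12 × 2 = $80.48
Gross pay = $804.80 + $80.48 = $885.28
Flexible spending account contribution: $47.02
Taxable wages = $885.28 − $47.02 = $838.26
State income tax: $838.26 × 0.03 = $25.15
Municipal income tax: $838.26 × 0.033 = $27.66
State unemployment insurance (employee share): $885.28 × 0.003 = $2.66
Medicare: $885.28 × 0.02 = $17.71
Roth 401(k) contribution: $19.53
Total deductions = $47.02 + $25.15 + $27.66 + $2.66 + $17.71 + $19.53 = $139.73
Net pay = $885.28 − $139.73 = $745.55

$745.55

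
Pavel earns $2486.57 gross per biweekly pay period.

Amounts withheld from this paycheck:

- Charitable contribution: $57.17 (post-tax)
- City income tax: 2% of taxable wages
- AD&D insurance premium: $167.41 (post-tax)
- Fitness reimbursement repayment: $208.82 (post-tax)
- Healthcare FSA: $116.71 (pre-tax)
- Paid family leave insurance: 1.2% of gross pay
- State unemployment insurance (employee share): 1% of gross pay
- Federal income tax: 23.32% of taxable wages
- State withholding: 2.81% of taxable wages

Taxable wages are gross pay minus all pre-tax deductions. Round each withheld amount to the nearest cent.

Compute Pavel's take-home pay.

$1215.11

Healthcare FSA: $116.71
Taxable wages = $2486.57 − $116.71 = $2369.86
City income tax: $2369.86 × 0.02 = $47.40
Federal income tax: $2369.86 × 0.2332 = $552.65
State withholding: $2369.86 × 0.0281 = $66.59
State unemployment insurance (employee share): $2486.57 × 0.01 = $24.87
Paid family leave insurance: $2486.57 × 0.012 = $29.84
Charitable contribution: $57.17
AD&D insurance premium: $167.41
Fitness reimbursement repayment: $208.82
Total deductions = $116.71 + $47.40 + $552.65 + $66.59 + $24.87 + $29.84 + $57.17 + $167.41 + $208.82 = $1271.46
Net pay = $2486.57 − $1271.46 = $1215.11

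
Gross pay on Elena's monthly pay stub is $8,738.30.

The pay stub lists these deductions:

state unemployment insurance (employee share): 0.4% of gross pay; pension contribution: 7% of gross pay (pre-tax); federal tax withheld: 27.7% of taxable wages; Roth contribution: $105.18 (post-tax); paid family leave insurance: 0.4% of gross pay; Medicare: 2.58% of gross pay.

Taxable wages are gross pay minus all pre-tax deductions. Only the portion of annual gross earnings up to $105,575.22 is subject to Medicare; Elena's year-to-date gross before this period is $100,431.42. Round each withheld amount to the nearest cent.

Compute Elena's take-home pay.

$5,567.76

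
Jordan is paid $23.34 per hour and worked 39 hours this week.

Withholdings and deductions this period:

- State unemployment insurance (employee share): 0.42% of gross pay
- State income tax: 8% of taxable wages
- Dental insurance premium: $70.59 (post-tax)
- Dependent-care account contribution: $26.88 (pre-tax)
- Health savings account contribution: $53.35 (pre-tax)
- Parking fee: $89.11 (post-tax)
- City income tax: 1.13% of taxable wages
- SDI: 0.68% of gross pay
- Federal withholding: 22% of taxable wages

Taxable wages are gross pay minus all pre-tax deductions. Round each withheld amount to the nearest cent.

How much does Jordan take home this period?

$401.93

Gross pay: 39 × $23.34 = $910.26
Dependent-care account contribution: $26.88
Health savings account contribution: $53.35
Pre-tax total = $26.88 + $53.35 = $80.23
Taxable wages = $910.26 − $80.23 = $830.03
State income tax: $830.03 × 0.08 = $66.40
Federal withholding: $830.03 × 0.22 = $182.61
City income tax: $830.03 × 0.0113 = $9.38
SDI: $910.26 × 0.0068 = $6.19
State unemployment insurance (employee share): $910.26 × 0.0042 = $3.82
Dental insurance premium: $70.59
Parking fee: $89.11
Total deductions = $26.88 + $53.35 + $66.40 + $182.61 + $9.38 + $6.19 + $3.82 + $70.59 + $89.11 = $508.33
Net pay = $910.26 − $508.33 = $401.93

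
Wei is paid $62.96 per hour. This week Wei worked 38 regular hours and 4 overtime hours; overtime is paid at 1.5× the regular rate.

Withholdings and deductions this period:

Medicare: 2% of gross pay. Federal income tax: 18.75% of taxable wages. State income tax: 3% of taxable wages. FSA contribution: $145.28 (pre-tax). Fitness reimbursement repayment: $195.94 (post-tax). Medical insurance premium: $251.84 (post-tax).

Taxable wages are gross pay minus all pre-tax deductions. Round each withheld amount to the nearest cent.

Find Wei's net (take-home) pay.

Regular pay: 38 × $62.96 = $2,392.48
Overtime pay: 4 × $62.96 × 1.5 = $377.76
Gross pay = $2,392.48 + $377.76 = $2,770.24
FSA contribution: $145.28
Taxable wages = $2,770.24 − $145.28 = $2,624.96
State income tax: $2,624.96 × 0.03 = $78.75
Federal income tax: $2,624.96 × 0.1875 = $492.18
Medicare: $2,770.24 × 0.02 = $55.40
Fitness reimbursement repayment: $195.94
Medical insurance premium: $251.84
Total deductions = $145.28 + $78.75 + $492.18 + $55.40 + $195.94 + $251.84 = $1,219.39
Net pay = $2,770.24 − $1,219.39 = $1,550.85

$1,550.85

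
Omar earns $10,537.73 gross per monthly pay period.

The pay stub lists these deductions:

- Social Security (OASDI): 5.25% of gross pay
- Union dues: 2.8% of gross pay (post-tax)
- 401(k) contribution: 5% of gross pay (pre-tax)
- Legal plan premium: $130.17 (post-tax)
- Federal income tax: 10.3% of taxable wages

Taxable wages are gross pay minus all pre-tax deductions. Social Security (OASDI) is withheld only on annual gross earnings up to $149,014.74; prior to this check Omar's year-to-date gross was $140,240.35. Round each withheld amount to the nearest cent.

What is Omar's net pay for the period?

$8,093.83

401(k) contribution: $10,537.73 × 0.05 = $526.89
Taxable wages = $10,537.73 − $526.89 = $10,010.84
Federal income tax: $10,010.84 × 0.103 = $1,031.12
Social Security (OASDI): only $149,014.74 − $140,240.35 = $8,774.39 of this check is subject → $8,774.39 × 0.0525 = $460.66
Union dues: $10,537.73 × 0.028 = $295.06
Legal plan premium: $130.17
Total deductions = $526.89 + $1,031.12 + $460.66 + $295.06 + $130.17 = $2,443.90
Net pay = $10,537.73 − $2,443.90 = $8,093.83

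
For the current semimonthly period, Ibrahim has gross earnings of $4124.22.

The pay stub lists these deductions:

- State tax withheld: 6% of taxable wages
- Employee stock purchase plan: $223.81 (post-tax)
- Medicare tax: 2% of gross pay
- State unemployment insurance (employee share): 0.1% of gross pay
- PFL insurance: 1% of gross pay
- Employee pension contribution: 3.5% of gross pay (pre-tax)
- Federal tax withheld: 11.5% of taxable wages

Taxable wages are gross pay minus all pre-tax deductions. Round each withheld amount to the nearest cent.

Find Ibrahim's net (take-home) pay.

$2931.74

Employee pension contribution: $4124.22 × 0.035 = $144.35
Taxable wages = $4124.22 − $144.35 = $3979.87
State tax withheld: $3979.87 × 0.06 = $238.79
Federal tax withheld: $3979.87 × 0.115 = $457.69
Medicare tax: $4124.22 × 0.02 = $82.48
State unemployment insurance (employee share): $4124.22 × 0.001 = $4.12
PFL insurance: $4124.22 × 0.01 = $41.24
Employee stock purchase plan: $223.81
Total deductions = $144.35 + $238.79 + $457.69 + $82.48 + $4.12 + $41.24 + $223.81 = $1192.48
Net pay = $4124.22 − $1192.48 = $2931.74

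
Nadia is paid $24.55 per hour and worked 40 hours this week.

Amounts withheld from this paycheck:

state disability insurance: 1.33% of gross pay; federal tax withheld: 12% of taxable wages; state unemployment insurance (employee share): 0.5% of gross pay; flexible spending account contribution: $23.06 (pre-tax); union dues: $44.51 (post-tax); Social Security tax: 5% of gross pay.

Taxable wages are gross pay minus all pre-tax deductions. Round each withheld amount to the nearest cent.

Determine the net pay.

Gross pay: 40 × $24.55 = $982.00
Flexible spending account contribution: $23.06
Taxable wages = $982.00 − $23.06 = $958.94
Federal tax withheld: $958.94 × 0.12 = $115.07
State unemployment insurance (employee share): $982.00 × 0.005 = $4.91
Social Security tax: $982.00 × 0.05 = $49.10
State disability insurance: $982.00 × 0.0133 = $13.06
Union dues: $44.51
Total deductions = $23.06 + $115.07 + $4.91 + $49.10 + $13.06 + $44.51 = $249.71
Net pay = $982.00 − $249.71 = $732.29

$732.29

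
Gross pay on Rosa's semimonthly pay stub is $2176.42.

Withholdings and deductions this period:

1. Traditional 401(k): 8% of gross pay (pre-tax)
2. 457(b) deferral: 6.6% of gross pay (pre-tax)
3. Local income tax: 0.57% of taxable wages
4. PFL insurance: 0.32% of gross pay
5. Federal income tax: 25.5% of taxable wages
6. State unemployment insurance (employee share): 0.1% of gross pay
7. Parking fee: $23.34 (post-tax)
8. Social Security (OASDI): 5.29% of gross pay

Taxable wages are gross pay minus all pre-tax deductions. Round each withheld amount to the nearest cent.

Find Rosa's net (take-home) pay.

$1226.51

457(b) deferral: $2176.42 × 0.066 = $143.64
Traditional 401(k): $2176.42 × 0.08 = $174.11
Pre-tax total = $143.64 + $174.11 = $317.75
Taxable wages = $2176.42 − $317.75 = $1858.67
Federal income tax: $1858.67 × 0.255 = $473.96
Local income tax: $1858.67 × 0.0057 = $10.59
PFL insurance: $2176.42 × 0.0032 = $6.96
Social Security (OASDI): $2176.42 × 0.0529 = $115.13
State unemployment insurance (employee share): $2176.42 × 0.001 = $2.18
Parking fee: $23.34
Total deductions = $143.64 + $174.11 + $473.96 + $10.59 + $6.96 + $115.13 + $2.18 + $23.34 = $949.91
Net pay = $2176.42 − $949.91 = $1226.51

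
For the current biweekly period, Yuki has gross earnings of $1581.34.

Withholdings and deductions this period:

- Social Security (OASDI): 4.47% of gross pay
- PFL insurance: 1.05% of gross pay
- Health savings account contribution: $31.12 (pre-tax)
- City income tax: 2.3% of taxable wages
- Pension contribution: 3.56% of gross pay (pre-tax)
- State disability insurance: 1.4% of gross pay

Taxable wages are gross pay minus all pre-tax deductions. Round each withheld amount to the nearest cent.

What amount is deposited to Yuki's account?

Pension contribution: $1581.34 × 0.0356 = $56.30
Health savings account contribution: $31.12
Pre-tax total = $56.30 + $31.12 = $87.42
Taxable wages = $1581.34 − $87.42 = $1493.92
City income tax: $1493.92 × 0.023 = $34.36
State disability insurance: $1581.34 × 0.014 = $22.14
Social Security (OASDI): $1581.34 × 0.0447 = $70.69
PFL insurance: $1581.34 × 0.0105 = $16.60
Total deductions = $56.30 + $31.12 + $34.36 + $22.14 + $70.69 + $16.60 = $231.21
Net pay = $1581.34 − $231.21 = $1350.13

$1350.13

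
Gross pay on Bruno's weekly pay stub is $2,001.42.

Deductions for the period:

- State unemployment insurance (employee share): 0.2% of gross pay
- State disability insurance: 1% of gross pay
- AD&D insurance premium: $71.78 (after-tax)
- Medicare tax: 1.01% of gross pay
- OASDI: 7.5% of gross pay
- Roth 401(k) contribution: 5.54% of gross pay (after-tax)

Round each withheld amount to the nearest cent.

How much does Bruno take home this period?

$1,624.43

OASDI: $2,001.42 × 0.075 = $150.11
State unemployment insurance (employee share): $2,001.42 × 0.002 = $4.00
State disability insurance: $2,001.42 × 0.01 = $20.01
Medicare tax: $2,001.42 × 0.0101 = $20.21
AD&D insurance premium: $71.78
Roth 401(k) contribution: $2,001.42 × 0.0554 = $110.88
Total deductions = $150.11 + $4.00 + $20.01 + $20.21 + $71.78 + $110.88 = $376.99
Net pay = $2,001.42 − $376.99 = $1,624.43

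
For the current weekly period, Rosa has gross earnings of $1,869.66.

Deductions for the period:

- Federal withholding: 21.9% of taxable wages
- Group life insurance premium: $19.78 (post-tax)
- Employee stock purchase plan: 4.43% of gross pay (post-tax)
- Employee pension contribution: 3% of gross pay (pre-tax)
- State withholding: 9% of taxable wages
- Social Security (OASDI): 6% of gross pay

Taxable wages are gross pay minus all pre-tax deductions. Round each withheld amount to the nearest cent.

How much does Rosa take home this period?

$1,038.39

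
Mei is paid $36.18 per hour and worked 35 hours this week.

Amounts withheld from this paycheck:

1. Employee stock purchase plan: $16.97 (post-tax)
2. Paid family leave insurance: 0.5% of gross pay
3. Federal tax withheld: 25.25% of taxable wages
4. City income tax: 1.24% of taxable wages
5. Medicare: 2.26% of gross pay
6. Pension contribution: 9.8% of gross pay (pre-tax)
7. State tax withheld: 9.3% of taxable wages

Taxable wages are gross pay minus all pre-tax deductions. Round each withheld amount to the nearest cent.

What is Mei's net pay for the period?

Gross pay: 35 × $36.18 = $1,266.30
Pension contribution: $1,266.30 × 0.098 = $124.10
Taxable wages = $1,266.30 − $124.10 = $1,142.20
State tax withheld: $1,142.20 × 0.093 = $106.22
Federal tax withheld: $1,142.20 × 0.2525 = $288.41
City income tax: $1,142.20 × 0.0124 = $14.16
Medicare: $1,266.30 × 0.0226 = $28.62
Paid family leave insurance: $1,266.30 × 0.005 = $6.33
Employee stock purchase plan: $16.97
Total deductions = $124.10 + $106.22 + $288.41 + $14.16 + $28.62 + $6.33 + $16.97 = $584.81
Net pay = $1,266.30 − $584.81 = $681.49

$681.49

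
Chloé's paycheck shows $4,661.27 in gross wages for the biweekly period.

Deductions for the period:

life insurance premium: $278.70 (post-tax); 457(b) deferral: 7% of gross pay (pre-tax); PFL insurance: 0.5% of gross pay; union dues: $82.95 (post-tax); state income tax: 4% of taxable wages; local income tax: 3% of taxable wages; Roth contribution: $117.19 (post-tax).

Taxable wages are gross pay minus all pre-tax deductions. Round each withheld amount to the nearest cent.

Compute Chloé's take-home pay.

$3,529.38

457(b) deferral: $4,661.27 × 0.07 = $326.29
Taxable wages = $4,661.27 − $326.29 = $4,334.98
Local income tax: $4,334.98 × 0.03 = $130.05
State income tax: $4,334.98 × 0.04 = $173.40
PFL insurance: $4,661.27 × 0.005 = $23.31
Roth contribution: $117.19
Life insurance premium: $278.70
Union dues: $82.95
Total deductions = $326.29 + $130.05 + $173.40 + $23.31 + $117.19 + $278.70 + $82.95 = $1,131.89
Net pay = $4,661.27 − $1,131.89 = $3,529.38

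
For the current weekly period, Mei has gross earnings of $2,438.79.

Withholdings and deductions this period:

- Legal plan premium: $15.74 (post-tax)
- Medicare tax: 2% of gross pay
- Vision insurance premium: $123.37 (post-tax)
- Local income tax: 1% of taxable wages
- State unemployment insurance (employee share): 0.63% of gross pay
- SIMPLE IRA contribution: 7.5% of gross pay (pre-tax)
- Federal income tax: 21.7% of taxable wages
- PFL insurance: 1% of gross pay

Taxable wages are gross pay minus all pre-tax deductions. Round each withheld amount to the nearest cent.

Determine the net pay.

SIMPLE IRA contribution: $2,438.79 × 0.075 = $182.91
Taxable wages = $2,438.79 − $182.91 = $2,255.88
Federal income tax: $2,255.88 × 0.217 = $489.53
Local income tax: $2,255.88 × 0.01 = $22.56
Medicare tax: $2,438.79 × 0.02 = $48.78
State unemployment insurance (employee share): $2,438.79 × 0.0063 = $15.36
PFL insurance: $2,438.79 × 0.01 = $24.39
Legal plan premium: $15.74
Vision insurance premium: $123.37
Total deductions = $182.91 + $489.53 + $22.56 + $48.78 + $15.36 + $24.39 + $15.74 + $123.37 = $922.64
Net pay = $2,438.79 − $922.64 = $1,516.15

$1,516.15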